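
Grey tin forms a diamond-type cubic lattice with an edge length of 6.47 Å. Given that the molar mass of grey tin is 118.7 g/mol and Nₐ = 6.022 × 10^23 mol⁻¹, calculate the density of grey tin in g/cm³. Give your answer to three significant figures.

5.82 g/cm³

A diamond cubic unit cell contains Z = 8 atoms.
Cell volume: a³ = (6.47 Å)³ = (6.470 × 10^-8 cm)³ = 2.708 × 10^-22 cm³.
ρ = Z·M/(N_A·a³) = 8 × 118.7 / (6.022 × 10²³ × 2.708 × 10^-22) = 5.822 g/cm³.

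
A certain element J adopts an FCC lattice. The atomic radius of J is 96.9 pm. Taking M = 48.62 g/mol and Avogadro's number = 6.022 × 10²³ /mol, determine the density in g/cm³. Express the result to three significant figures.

In an FCC lattice, atoms touch along the face diagonal, so √2·a = 4r, giving a = 274.1 pm = 2.741 × 10^-8 cm.
With Z = 4, ρ = Z·M/(N_A·a³) = 4 × 48.62 / (6.022 × 10²³ × 2.059 × 10^-23) = 15.69 g/cm³.

15.7 g/cm³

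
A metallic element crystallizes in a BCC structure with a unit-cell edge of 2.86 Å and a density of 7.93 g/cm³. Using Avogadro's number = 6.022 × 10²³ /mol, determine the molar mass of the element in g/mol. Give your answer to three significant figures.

55.9 g/mol

A BCC cell has Z = 2 atoms; a = 2.860 × 10^-8 cm.
M = ρ·N_A·a³/Z = 7.93 × 6.022 × 10²³ × 2.339 × 10^-23 / 2 = 55.9 g/mol.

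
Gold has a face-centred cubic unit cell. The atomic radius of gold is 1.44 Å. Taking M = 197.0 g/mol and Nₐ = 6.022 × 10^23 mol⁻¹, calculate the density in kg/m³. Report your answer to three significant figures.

In an FCC lattice, atoms touch along the face diagonal, so √2·a = 4r, giving a = 4.073 Å = 4.073 × 10^-8 cm.
With Z = 4, ρ = Z·M/(N_A·a³) = 4 × 197.0 / (6.022 × 10²³ × 6.757 × 10^-23) = 19.37 g/cm³ = 19400 kg/m³.

19400 kg/m³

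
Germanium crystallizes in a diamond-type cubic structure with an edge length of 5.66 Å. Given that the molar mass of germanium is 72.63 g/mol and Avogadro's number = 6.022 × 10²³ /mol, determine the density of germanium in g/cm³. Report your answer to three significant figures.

A diamond cubic unit cell contains Z = 8 atoms.
Cell volume: a³ = (5.66 Å)³ = (5.660 × 10^-8 cm)³ = 1.813 × 10^-22 cm³.
ρ = Z·M/(N_A·a³) = 8 × 72.63 / (6.022 × 10²³ × 1.813 × 10^-22) = 5.321 g/cm³.

5.32 g/cm³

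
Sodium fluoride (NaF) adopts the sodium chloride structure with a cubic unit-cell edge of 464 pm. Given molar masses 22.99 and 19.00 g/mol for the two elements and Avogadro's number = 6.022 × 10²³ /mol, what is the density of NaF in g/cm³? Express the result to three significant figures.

2.79 g/cm³

The sodium chloride structure contains Z = 4 formula units per cell; M(NaF) = 22.99 + 19.00 = 41.99 g/mol.
a³ = (4.640 × 10^-8 cm)³ = 9.990 × 10^-23 cm³.
ρ = 4 × 41.99 / (6.022 × 10²³ × 9.990 × 10^-23) = 2.792 g/cm³.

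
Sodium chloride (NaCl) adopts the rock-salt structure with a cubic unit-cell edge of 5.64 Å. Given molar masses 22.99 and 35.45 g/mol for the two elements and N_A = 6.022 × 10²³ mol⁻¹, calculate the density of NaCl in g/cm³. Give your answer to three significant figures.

2.16 g/cm³

The rock-salt structure contains Z = 4 formula units per cell; M(NaCl) = 22.99 + 35.45 = 58.44 g/mol.
a³ = (5.640 × 10^-8 cm)³ = 1.794 × 10^-22 cm³.
ρ = 4 × 58.44 / (6.022 × 10²³ × 1.794 × 10^-22) = 2.164 g/cm³.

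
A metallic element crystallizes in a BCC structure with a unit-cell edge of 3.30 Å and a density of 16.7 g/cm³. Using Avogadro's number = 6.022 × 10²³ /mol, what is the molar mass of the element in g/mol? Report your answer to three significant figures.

181 g/mol

A BCC cell has Z = 2 atoms; a = 3.300 × 10^-8 cm.
M = ρ·N_A·a³/Z = 16.7 × 6.022 × 10²³ × 3.594 × 10^-23 / 2 = 181 g/mol.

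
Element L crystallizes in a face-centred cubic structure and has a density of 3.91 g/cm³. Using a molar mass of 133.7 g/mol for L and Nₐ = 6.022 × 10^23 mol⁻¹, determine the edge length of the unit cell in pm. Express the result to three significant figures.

With Z = 4 atoms per FCC cell, a³ = Z·M/(N_A·ρ) = 4 × 133.7 / (6.022 × 10²³ × 3.910 g/cm³) = 2.271 × 10^-22 cm³.
a = (2.271 × 10^-22)^(1/3) = 6.101 × 10^-8 cm = 610 pm.

610 pm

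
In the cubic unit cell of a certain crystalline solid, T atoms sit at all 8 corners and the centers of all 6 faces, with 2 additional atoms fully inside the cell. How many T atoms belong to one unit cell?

6

Corner atoms are shared by 8 cells (1/8 each), face atoms by 2 (1/2 each), interior atoms are unshared.
Net atoms = 8 × 1/8 + 6 × 1/2 + 2 = 1 + 3 + 2 = 6.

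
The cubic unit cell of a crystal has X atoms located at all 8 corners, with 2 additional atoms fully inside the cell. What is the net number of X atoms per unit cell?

Corner atoms are shared by 8 cells (1/8 each), interior atoms are unshared.
Net atoms = 8 × 1/8 + 2 = 1 + 2 = 3.

3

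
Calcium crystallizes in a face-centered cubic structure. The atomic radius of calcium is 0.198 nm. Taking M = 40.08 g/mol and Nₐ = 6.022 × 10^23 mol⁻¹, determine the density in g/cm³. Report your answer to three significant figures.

1.52 g/cm³

In an FCC lattice, atoms touch along the face diagonal, so √2·a = 4r, giving a = 0.5600 nm = 5.600 × 10^-8 cm.
With Z = 4, ρ = Z·M/(N_A·a³) = 4 × 40.08 / (6.022 × 10²³ × 1.756 × 10^-22) = 1.516 g/cm³.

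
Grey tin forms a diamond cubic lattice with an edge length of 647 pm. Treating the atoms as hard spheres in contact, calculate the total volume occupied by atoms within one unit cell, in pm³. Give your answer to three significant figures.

In a diamond cubic lattice nearest neighbors lie along the body diagonal with √3·a = 8r, so r = 0.2165a = 140.1 pm.
V_atoms = Z × (4/3)πr³ = 8 × (4/3)π × (140.1)³ = 9.21 × 10^7 pm³.

9.21 × 10^7 pm³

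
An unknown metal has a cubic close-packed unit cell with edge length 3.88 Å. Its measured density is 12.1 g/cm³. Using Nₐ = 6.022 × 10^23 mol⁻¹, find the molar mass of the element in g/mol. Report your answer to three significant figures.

An FCC cell has Z = 4 atoms; a = 3.880 × 10^-8 cm.
M = ρ·N_A·a³/Z = 12.1 × 6.022 × 10²³ × 5.841 × 10^-23 / 4 = 106 g/mol.

106 g/mol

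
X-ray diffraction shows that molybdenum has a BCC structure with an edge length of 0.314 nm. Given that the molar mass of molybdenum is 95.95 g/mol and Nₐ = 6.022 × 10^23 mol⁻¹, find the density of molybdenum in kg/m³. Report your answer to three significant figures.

A BCC unit cell contains Z = 2 atoms.
Cell volume: a³ = (0.314 nm)³ = (3.140 × 10^-8 cm)³ = 3.096 × 10^-23 cm³.
ρ = Z·M/(N_A·a³) = 2 × 95.95 / (6.022 × 10²³ × 3.096 × 10^-23) = 10.29 g/cm³ = 10300 kg/m³.

10300 kg/m³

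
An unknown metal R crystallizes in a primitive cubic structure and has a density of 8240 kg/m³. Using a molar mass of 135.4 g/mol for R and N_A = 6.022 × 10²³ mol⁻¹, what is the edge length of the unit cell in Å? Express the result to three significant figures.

With Z = 1 atom per simple cubic cell, a³ = Z·M/(N_A·ρ) = 1 × 135.4 / (6.022 × 10²³ × 8.240 g/cm³) = 2.729 × 10^-23 cm³.
a = (2.729 × 10^-23)^(1/3) = 3.011 × 10^-8 cm = 3.01 Å.

3.01 Å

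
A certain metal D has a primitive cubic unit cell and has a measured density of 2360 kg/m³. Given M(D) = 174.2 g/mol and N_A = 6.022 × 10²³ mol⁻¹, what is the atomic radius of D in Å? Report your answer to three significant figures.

For a simple cubic cell (Z = 1), a³ = Z·M/(N_A·ρ) = 1 × 174.2 / (6.022 × 10²³ × 2.360) = 1.226 × 10^-22 cm³, so a = 4.967 × 10^-8 cm = 4.967 Å.
Atoms touch along the cell edge, so a = 2r, so r = 0.5000 × a = 2.48 Å.

2.48 Å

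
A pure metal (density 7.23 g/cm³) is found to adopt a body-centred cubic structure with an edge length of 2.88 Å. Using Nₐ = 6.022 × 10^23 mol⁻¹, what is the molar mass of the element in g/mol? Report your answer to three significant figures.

A BCC cell has Z = 2 atoms; a = 2.880 × 10^-8 cm.
M = ρ·N_A·a³/Z = 7.23 × 6.022 × 10²³ × 2.389 × 10^-23 / 2 = 52.0 g/mol.

52.0 g/mol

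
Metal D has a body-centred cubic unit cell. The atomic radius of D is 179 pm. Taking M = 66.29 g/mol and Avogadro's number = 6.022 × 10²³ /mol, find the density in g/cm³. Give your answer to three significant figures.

3.12 g/cm³

In a BCC lattice, atoms touch along the body diagonal, so √3·a = 4r, giving a = 413.4 pm = 4.134 × 10^-8 cm.
With Z = 2, ρ = Z·M/(N_A·a³) = 2 × 66.29 / (6.022 × 10²³ × 7.064 × 10^-23) = 3.117 g/cm³.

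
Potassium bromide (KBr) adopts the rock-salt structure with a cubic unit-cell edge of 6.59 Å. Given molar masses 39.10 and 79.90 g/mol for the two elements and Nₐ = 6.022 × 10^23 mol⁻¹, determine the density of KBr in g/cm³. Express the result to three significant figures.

The rock-salt structure contains Z = 4 formula units per cell; M(KBr) = 39.10 + 79.90 = 119.0 g/mol.
a³ = (6.590 × 10^-8 cm)³ = 2.862 × 10^-22 cm³.
ρ = 4 × 119.0 / (6.022 × 10²³ × 2.862 × 10^-22) = 2.762 g/cm³.

2.76 g/cm³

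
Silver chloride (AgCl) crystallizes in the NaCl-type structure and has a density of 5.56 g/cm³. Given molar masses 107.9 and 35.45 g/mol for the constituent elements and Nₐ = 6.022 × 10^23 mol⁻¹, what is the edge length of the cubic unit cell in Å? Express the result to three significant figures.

M(AgCl) = 143.35 g/mol; Z = 4 formula units per cell.
a³ = Z·M/(N_A·ρ) = 4 × 143.35 / (6.022 × 10²³ × 5.56) = 1.713 × 10^-22 cm³, so a = 5.553 × 10^-8 cm = 5.55 Å.

5.55 Å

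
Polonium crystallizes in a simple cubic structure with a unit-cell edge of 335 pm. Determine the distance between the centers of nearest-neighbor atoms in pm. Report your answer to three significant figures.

In a simple cubic structure, atoms touch along the cell edge, so a = 2r; the nearest-neighbor distance equals 2r = 1.000·a.
d = 1.000 × 335 = 335 pm.

335 pm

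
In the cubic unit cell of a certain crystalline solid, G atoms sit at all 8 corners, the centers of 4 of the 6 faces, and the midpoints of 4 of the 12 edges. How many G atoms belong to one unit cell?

4

Corner atoms are shared by 8 cells (1/8 each), face atoms by 2 (1/2 each), edge atoms by 4 (1/4 each).
Net atoms = 8 × 1/8 + 4 × 1/2 + 4 × 1/4 = 1 + 2 + 1 = 4.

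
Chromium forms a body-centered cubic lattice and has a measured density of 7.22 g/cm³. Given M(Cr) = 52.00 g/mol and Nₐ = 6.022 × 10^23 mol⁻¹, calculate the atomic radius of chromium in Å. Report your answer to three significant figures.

For a BCC cell (Z = 2), a³ = Z·M/(N_A·ρ) = 2 × 52.00 / (6.022 × 10²³ × 7.220) = 2.392 × 10^-23 cm³, so a = 2.881 × 10^-8 cm = 2.881 Å.
Atoms touch along the body diagonal, so √3·a = 4r, so r = 0.4330 × a = 1.25 Å.

1.25 Å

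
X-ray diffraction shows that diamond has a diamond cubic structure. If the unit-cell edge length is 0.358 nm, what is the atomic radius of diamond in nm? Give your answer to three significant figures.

In a diamond cubic lattice, nearest neighbors lie along the body diagonal with √3·a = 8r.
r = √3·a/8 = 1.7321 × 0.358 / 8 = 0.0775 nm.

0.0775 nm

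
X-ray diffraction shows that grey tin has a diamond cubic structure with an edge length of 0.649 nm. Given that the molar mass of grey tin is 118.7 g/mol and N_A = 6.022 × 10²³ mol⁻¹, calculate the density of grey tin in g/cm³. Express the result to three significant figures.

5.77 g/cm³

A diamond cubic unit cell contains Z = 8 atoms.
Cell volume: a³ = (0.649 nm)³ = (6.490 × 10^-8 cm)³ = 2.734 × 10^-22 cm³.
ρ = Z·M/(N_A·a³) = 8 × 118.7 / (6.022 × 10²³ × 2.734 × 10^-22) = 5.769 g/cm³.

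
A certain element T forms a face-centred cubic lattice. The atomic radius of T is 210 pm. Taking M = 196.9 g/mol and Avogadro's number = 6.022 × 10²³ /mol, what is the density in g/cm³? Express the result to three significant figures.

In an FCC lattice, atoms touch along the face diagonal, so √2·a = 4r, giving a = 594.0 pm = 5.940 × 10^-8 cm.
With Z = 4, ρ = Z·M/(N_A·a³) = 4 × 196.9 / (6.022 × 10²³ × 2.096 × 10^-22) = 6.241 g/cm³.

6.24 g/cm³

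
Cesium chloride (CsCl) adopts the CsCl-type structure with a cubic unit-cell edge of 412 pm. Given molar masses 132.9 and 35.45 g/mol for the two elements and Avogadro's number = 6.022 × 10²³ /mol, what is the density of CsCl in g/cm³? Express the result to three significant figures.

The CsCl-type structure contains Z = 1 formula unit per cell; M(CsCl) = 132.9 + 35.45 = 168.35 g/mol.
a³ = (4.120 × 10^-8 cm)³ = 6.993 × 10^-23 cm³.
ρ = 1 × 168.35 / (6.022 × 10²³ × 6.993 × 10^-23) = 3.997 g/cm³.

4.00 g/cm³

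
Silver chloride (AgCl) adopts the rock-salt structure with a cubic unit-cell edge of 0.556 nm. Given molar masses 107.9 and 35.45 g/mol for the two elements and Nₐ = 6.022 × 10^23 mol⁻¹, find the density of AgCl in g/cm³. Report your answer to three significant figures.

5.54 g/cm³

The rock-salt structure contains Z = 4 formula units per cell; M(AgCl) = 107.9 + 35.45 = 143.35 g/mol.
a³ = (5.560 × 10^-8 cm)³ = 1.719 × 10^-22 cm³.
ρ = 4 × 143.35 / (6.022 × 10²³ × 1.719 × 10^-22) = 5.540 g/cm³.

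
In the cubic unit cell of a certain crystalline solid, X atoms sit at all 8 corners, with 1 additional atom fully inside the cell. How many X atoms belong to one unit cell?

Corner atoms are shared by 8 cells (1/8 each), interior atoms are unshared.
Net atoms = 8 × 1/8 + 1 = 1 + 1 = 2.

2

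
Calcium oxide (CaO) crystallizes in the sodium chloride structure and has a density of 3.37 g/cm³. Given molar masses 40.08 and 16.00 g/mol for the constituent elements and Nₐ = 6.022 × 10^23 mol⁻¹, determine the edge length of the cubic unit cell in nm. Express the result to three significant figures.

0.480 nm

M(CaO) = 56.08 g/mol; Z = 4 formula units per cell.
a³ = Z·M/(N_A·ρ) = 4 × 56.08 / (6.022 × 10²³ × 3.37) = 1.105 × 10^-22 cm³, so a = 4.799 × 10^-8 cm = 0.480 nm.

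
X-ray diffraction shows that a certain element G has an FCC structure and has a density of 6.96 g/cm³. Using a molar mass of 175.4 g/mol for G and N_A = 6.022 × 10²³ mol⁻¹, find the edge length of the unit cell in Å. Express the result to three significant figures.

5.51 Å

With Z = 4 atoms per FCC cell, a³ = Z·M/(N_A·ρ) = 4 × 175.4 / (6.022 × 10²³ × 6.960 g/cm³) = 1.674 × 10^-22 cm³.
a = (1.674 × 10^-22)^(1/3) = 5.511 × 10^-8 cm = 5.51 Å.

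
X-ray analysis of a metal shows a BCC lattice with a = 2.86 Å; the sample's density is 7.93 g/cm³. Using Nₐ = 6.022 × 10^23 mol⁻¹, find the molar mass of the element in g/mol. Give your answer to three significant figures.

55.9 g/mol

A BCC cell has Z = 2 atoms; a = 2.860 × 10^-8 cm.
M = ρ·N_A·a³/Z = 7.93 × 6.022 × 10²³ × 2.339 × 10^-23 / 2 = 55.9 g/mol.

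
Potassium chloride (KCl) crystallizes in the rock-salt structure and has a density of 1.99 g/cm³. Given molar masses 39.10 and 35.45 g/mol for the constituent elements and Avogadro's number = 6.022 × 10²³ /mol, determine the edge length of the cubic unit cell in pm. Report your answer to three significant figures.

M(KCl) = 74.55 g/mol; Z = 4 formula units per cell.
a³ = Z·M/(N_A·ρ) = 4 × 74.55 / (6.022 × 10²³ × 1.99) = 2.488 × 10^-22 cm³, so a = 6.290 × 10^-8 cm = 629 pm.

629 pm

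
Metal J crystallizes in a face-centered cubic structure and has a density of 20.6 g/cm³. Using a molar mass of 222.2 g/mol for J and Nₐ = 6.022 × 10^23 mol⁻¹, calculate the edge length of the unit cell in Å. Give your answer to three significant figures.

4.15 Å

With Z = 4 atoms per FCC cell, a³ = Z·M/(N_A·ρ) = 4 × 222.2 / (6.022 × 10²³ × 20.60 g/cm³) = 7.165 × 10^-23 cm³.
a = (7.165 × 10^-23)^(1/3) = 4.153 × 10^-8 cm = 4.15 Å.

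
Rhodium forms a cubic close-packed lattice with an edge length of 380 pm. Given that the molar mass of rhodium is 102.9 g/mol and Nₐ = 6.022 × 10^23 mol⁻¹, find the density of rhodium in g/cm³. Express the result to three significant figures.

12.5 g/cm³

An FCC unit cell contains Z = 4 atoms.
Cell volume: a³ = (380 pm)³ = (3.800 × 10^-8 cm)³ = 5.487 × 10^-23 cm³.
ρ = Z·M/(N_A·a³) = 4 × 102.9 / (6.022 × 10²³ × 5.487 × 10^-23) = 12.46 g/cm³.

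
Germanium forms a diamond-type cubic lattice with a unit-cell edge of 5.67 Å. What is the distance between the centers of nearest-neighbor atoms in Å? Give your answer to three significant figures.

2.46 Å

In a diamond cubic structure, nearest neighbors lie along the body diagonal with √3·a = 8r; the nearest-neighbor distance equals 2r = 0.4330·a.
d = 0.4330 × 5.67 = 2.46 Å.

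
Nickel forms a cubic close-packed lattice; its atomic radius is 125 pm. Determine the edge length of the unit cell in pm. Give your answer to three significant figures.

354 pm

In an FCC lattice, atoms touch along the face diagonal, so √2·a = 4r.
a = 4r/√2 = 4 × 125 / 1.4142 = 354 pm.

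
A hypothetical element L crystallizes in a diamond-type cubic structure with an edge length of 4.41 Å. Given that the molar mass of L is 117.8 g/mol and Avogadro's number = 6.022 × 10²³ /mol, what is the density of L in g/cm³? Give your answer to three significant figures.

A diamond cubic unit cell contains Z = 8 atoms.
Cell volume: a³ = (4.41 Å)³ = (4.410 × 10^-8 cm)³ = 8.577 × 10^-23 cm³.
ρ = Z·M/(N_A·a³) = 8 × 117.8 / (6.022 × 10²³ × 8.577 × 10^-23) = 18.25 g/cm³.

18.2 g/cm³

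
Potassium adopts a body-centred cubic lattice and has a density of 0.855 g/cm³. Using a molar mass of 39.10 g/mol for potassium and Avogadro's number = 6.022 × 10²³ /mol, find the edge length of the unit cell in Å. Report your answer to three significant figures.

5.34 Å

With Z = 2 atoms per BCC cell, a³ = Z·M/(N_A·ρ) = 2 × 39.10 / (6.022 × 10²³ × 0.8550 g/cm³) = 1.519 × 10^-22 cm³.
a = (1.519 × 10^-22)^(1/3) = 5.335 × 10^-8 cm = 5.34 Å.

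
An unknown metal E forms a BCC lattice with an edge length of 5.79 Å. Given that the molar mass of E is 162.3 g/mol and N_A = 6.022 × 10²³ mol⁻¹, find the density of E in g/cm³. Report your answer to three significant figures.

A BCC unit cell contains Z = 2 atoms.
Cell volume: a³ = (5.79 Å)³ = (5.790 × 10^-8 cm)³ = 1.941 × 10^-22 cm³.
ρ = Z·M/(N_A·a³) = 2 × 162.3 / (6.022 × 10²³ × 1.941 × 10^-22) = 2.777 g/cm³.

2.78 g/cm³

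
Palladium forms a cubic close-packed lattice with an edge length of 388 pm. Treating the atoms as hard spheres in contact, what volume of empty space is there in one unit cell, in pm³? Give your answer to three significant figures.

In an FCC lattice atoms touch along the face diagonal, so √2·a = 4r, so r = 0.3536a = 137.2 pm.
V_cell = a³ = 5.841 × 10^7 pm³; V_atoms = 4 × (4/3)πr³ = 4.325 × 10^7 pm³.
Empty space = 5.841 × 10^7 − 4.325 × 10^7 = 1.52 × 10^7 pm³.

1.52 × 10^7 pm³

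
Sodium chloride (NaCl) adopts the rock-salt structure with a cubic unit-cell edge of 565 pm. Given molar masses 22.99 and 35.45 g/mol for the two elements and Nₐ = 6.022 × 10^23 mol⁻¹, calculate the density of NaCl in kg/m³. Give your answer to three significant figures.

2150 kg/m³

The rock-salt structure contains Z = 4 formula units per cell; M(NaCl) = 22.99 + 35.45 = 58.44 g/mol.
a³ = (5.650 × 10^-8 cm)³ = 1.804 × 10^-22 cm³.
ρ = 4 × 58.44 / (6.022 × 10²³ × 1.804 × 10^-22) = 2.152 g/cm³ = 2150 kg/m³.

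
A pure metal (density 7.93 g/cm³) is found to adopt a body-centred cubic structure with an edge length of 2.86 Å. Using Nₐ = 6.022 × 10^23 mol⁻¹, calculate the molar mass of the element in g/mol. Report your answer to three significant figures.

A BCC cell has Z = 2 atoms; a = 2.860 × 10^-8 cm.
M = ρ·N_A·a³/Z = 7.93 × 6.022 × 10²³ × 2.339 × 10^-23 / 2 = 55.9 g/mol.

55.9 g/mol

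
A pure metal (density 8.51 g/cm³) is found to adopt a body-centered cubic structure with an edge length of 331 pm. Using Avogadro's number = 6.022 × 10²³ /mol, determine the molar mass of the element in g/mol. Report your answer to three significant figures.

A BCC cell has Z = 2 atoms; a = 3.310 × 10^-8 cm.
M = ρ·N_A·a³/Z = 8.51 × 6.022 × 10²³ × 3.626 × 10^-23 / 2 = 92.9 g/mol.

92.9 g/mol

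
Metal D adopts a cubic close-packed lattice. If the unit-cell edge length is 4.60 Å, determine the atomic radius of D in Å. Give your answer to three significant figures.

1.63 Å

In an FCC lattice, atoms touch along the face diagonal, so √2·a = 4r.
r = √2·a/4 = 1.4142 × 4.60 / 4 = 1.63 Å.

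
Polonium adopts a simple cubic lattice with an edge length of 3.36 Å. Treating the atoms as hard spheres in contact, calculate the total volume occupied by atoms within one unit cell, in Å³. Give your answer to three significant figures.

In a simple cubic lattice atoms touch along the cell edge, so a = 2r, so r = 0.5000a = 1.680 Å.
V_atoms = Z × (4/3)πr³ = 1 × (4/3)π × (1.680)³ = 19.9 Å³.

19.9 Å³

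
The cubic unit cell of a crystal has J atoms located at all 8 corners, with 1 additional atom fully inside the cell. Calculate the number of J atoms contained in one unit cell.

2

Corner atoms are shared by 8 cells (1/8 each), interior atoms are unshared.
Net atoms = 8 × 1/8 + 1 = 1 + 1 = 2.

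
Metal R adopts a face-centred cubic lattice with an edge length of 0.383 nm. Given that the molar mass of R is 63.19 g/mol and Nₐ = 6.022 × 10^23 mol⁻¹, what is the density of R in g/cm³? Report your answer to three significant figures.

7.47 g/cm³

An FCC unit cell contains Z = 4 atoms.
Cell volume: a³ = (0.383 nm)³ = (3.830 × 10^-8 cm)³ = 5.618 × 10^-23 cm³.
ρ = Z·M/(N_A·a³) = 4 × 63.19 / (6.022 × 10²³ × 5.618 × 10^-23) = 7.471 g/cm³.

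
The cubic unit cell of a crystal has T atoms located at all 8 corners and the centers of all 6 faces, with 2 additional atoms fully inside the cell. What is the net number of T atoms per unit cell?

6

Corner atoms are shared by 8 cells (1/8 each), face atoms by 2 (1/2 each), interior atoms are unshared.
Net atoms = 8 × 1/8 + 6 × 1/2 + 2 = 1 + 3 + 2 = 6.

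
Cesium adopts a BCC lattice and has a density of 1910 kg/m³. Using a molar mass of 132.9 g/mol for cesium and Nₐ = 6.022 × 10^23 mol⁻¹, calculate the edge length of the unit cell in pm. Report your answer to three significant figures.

With Z = 2 atoms per BCC cell, a³ = Z·M/(N_A·ρ) = 2 × 132.9 / (6.022 × 10²³ × 1.910 g/cm³) = 2.311 × 10^-22 cm³.
a = (2.311 × 10^-22)^(1/3) = 6.137 × 10^-8 cm = 614 pm.

614 pm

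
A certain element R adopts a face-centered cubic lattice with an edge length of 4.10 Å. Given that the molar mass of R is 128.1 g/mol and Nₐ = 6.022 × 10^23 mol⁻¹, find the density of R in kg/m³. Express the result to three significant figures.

12300 kg/m³

An FCC unit cell contains Z = 4 atoms.
Cell volume: a³ = (4.10 Å)³ = (4.100 × 10^-8 cm)³ = 6.892 × 10^-23 cm³.
ρ = Z·M/(N_A·a³) = 4 × 128.1 / (6.022 × 10²³ × 6.892 × 10^-23) = 12.35 g/cm³ = 12300 kg/m³.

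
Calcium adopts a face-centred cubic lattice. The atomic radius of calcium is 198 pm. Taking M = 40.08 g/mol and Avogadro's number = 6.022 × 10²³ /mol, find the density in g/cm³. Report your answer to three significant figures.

In an FCC lattice, atoms touch along the face diagonal, so √2·a = 4r, giving a = 560.0 pm = 5.600 × 10^-8 cm.
With Z = 4, ρ = Z·M/(N_A·a³) = 4 × 40.08 / (6.022 × 10²³ × 1.756 × 10^-22) = 1.516 g/cm³.

1.52 g/cm³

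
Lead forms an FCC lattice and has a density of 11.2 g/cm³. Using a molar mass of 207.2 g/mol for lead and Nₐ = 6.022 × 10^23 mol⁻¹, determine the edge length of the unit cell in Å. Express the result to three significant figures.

4.97 Å

With Z = 4 atoms per FCC cell, a³ = Z·M/(N_A·ρ) = 4 × 207.2 / (6.022 × 10²³ × 11.20 g/cm³) = 1.229 × 10^-22 cm³.
a = (1.229 × 10^-22)^(1/3) = 4.972 × 10^-8 cm = 4.97 Å.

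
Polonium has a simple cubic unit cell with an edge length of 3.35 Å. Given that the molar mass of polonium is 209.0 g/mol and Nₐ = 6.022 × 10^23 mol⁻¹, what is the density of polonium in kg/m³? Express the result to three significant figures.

9230 kg/m³

A simple cubic unit cell contains Z = 1 atom.
Cell volume: a³ = (3.35 Å)³ = (3.350 × 10^-8 cm)³ = 3.760 × 10^-23 cm³.
ρ = Z·M/(N_A·a³) = 1 × 209.0 / (6.022 × 10²³ × 3.760 × 10^-23) = 9.231 g/cm³ = 9230 kg/m³.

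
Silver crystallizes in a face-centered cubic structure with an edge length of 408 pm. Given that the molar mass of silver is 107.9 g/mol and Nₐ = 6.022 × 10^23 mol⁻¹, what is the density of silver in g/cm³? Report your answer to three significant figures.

10.6 g/cm³

An FCC unit cell contains Z = 4 atoms.
Cell volume: a³ = (408 pm)³ = (4.080 × 10^-8 cm)³ = 6.792 × 10^-23 cm³.
ρ = Z·M/(N_A·a³) = 4 × 107.9 / (6.022 × 10²³ × 6.792 × 10^-23) = 10.55 g/cm³.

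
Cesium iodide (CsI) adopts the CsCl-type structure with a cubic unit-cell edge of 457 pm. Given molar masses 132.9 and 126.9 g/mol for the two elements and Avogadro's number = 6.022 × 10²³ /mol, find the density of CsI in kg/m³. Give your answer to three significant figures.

4520 kg/m³

The CsCl-type structure contains Z = 1 formula unit per cell; M(CsI) = 132.9 + 126.9 = 259.8 g/mol.
a³ = (4.570 × 10^-8 cm)³ = 9.544 × 10^-23 cm³.
ρ = 1 × 259.8 / (6.022 × 10²³ × 9.544 × 10^-23) = 4.520 g/cm³ = 4520 kg/m³.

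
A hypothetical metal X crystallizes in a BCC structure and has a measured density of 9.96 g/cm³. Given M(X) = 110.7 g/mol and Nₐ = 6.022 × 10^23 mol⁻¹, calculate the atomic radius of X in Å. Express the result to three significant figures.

1.44 Å

For a BCC cell (Z = 2), a³ = Z·M/(N_A·ρ) = 2 × 110.7 / (6.022 × 10²³ × 9.960) = 3.691 × 10^-23 cm³, so a = 3.330 × 10^-8 cm = 3.330 Å.
Atoms touch along the body diagonal, so √3·a = 4r, so r = 0.4330 × a = 1.44 Å.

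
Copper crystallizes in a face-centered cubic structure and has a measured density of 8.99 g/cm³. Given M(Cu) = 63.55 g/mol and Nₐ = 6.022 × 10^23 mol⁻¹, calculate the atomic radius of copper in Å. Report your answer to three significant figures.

1.28 Å

For an FCC cell (Z = 4), a³ = Z·M/(N_A·ρ) = 4 × 63.55 / (6.022 × 10²³ × 8.990) = 4.695 × 10^-23 cm³, so a = 3.608 × 10^-8 cm = 3.608 Å.
Atoms touch along the face diagonal, so √2·a = 4r, so r = 0.3536 × a = 1.28 Å.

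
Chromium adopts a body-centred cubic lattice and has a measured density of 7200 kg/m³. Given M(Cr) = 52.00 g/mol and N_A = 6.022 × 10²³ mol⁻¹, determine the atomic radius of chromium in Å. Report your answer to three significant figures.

For a BCC cell (Z = 2), a³ = Z·M/(N_A·ρ) = 2 × 52.00 / (6.022 × 10²³ × 7.200) = 2.399 × 10^-23 cm³, so a = 2.884 × 10^-8 cm = 2.884 Å.
Atoms touch along the body diagonal, so √3·a = 4r, so r = 0.4330 × a = 1.25 Å.

1.25 Å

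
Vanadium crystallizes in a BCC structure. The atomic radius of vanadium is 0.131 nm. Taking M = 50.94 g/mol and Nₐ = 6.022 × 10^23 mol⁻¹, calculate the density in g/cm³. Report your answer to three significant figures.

In a BCC lattice, atoms touch along the body diagonal, so √3·a = 4r, giving a = 0.3025 nm = 3.025 × 10^-8 cm.
With Z = 2, ρ = Z·M/(N_A·a³) = 2 × 50.94 / (6.022 × 10²³ × 2.769 × 10^-23) = 6.110 g/cm³.

6.11 g/cm³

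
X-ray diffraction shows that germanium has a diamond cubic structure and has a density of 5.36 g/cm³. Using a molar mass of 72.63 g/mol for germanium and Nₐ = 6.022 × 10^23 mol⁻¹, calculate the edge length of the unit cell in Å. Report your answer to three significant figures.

5.65 Å

With Z = 8 atoms per diamond cubic cell, a³ = Z·M/(N_A·ρ) = 8 × 72.63 / (6.022 × 10²³ × 5.360 g/cm³) = 1.800 × 10^-22 cm³.
a = (1.800 × 10^-22)^(1/3) = 5.646 × 10^-8 cm = 5.65 Å.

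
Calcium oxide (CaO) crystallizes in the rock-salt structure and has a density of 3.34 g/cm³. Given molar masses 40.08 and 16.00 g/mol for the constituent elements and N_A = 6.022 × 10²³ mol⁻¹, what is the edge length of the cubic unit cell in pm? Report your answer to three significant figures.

M(CaO) = 56.08 g/mol; Z = 4 formula units per cell.
a³ = Z·M/(N_A·ρ) = 4 × 56.08 / (6.022 × 10²³ × 3.34) = 1.115 × 10^-22 cm³, so a = 4.813 × 10^-8 cm = 481 pm.

481 pm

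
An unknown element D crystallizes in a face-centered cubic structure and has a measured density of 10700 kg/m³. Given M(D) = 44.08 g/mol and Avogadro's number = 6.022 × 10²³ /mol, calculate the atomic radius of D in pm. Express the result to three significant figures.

For an FCC cell (Z = 4), a³ = Z·M/(N_A·ρ) = 4 × 44.08 / (6.022 × 10²³ × 10.70) = 2.736 × 10^-23 cm³, so a = 3.013 × 10^-8 cm = 301.3 pm.
Atoms touch along the face diagonal, so √2·a = 4r, so r = 0.3536 × a = 107 pm.

107 pm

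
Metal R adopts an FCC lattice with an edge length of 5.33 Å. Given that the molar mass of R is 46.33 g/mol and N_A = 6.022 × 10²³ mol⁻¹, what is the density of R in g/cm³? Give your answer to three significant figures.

2.03 g/cm³

An FCC unit cell contains Z = 4 atoms.
Cell volume: a³ = (5.33 Å)³ = (5.330 × 10^-8 cm)³ = 1.514 × 10^-22 cm³.
ρ = Z·M/(N_A·a³) = 4 × 46.33 / (6.022 × 10²³ × 1.514 × 10^-22) = 2.032 g/cm³.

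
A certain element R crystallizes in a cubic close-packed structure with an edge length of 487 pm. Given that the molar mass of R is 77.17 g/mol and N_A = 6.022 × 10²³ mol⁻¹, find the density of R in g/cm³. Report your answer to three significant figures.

4.44 g/cm³

An FCC unit cell contains Z = 4 atoms.
Cell volume: a³ = (487 pm)³ = (4.870 × 10^-8 cm)³ = 1.155 × 10^-22 cm³.
ρ = Z·M/(N_A·a³) = 4 × 77.17 / (6.022 × 10²³ × 1.155 × 10^-22) = 4.438 g/cm³.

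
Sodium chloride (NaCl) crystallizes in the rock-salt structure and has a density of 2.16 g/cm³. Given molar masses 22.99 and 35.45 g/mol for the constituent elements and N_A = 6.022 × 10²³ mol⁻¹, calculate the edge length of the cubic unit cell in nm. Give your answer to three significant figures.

M(NaCl) = 58.44 g/mol; Z = 4 formula units per cell.
a³ = Z·M/(N_A·ρ) = 4 × 58.44 / (6.022 × 10²³ × 2.16) = 1.797 × 10^-22 cm³, so a = 5.643 × 10^-8 cm = 0.564 nm.

0.564 nm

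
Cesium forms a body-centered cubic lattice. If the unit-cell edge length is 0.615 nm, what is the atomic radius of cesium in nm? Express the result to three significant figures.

In a BCC lattice, atoms touch along the body diagonal, so √3·a = 4r.
r = √3·a/4 = 1.7321 × 0.615 / 4 = 0.266 nm.

0.266 nm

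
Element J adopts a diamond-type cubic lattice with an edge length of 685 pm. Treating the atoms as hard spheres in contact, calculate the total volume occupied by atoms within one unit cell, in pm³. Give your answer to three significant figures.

1.09 × 10^8 pm³

In a diamond cubic lattice nearest neighbors lie along the body diagonal with √3·a = 8r, so r = 0.2165a = 148.3 pm.
V_atoms = Z × (4/3)πr³ = 8 × (4/3)π × (148.3)³ = 1.09 × 10^8 pm³.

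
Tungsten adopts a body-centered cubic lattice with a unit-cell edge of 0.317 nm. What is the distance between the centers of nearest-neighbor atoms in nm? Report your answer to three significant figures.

0.275 nm

In a BCC structure, atoms touch along the body diagonal, so √3·a = 4r; the nearest-neighbor distance equals 2r = 0.8660·a.
d = 0.8660 × 0.317 = 0.275 nm.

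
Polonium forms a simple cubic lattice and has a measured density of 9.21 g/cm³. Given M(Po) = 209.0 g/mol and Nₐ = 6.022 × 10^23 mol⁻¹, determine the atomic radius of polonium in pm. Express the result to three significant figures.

168 pm

For a simple cubic cell (Z = 1), a³ = Z·M/(N_A·ρ) = 1 × 209.0 / (6.022 × 10²³ × 9.210) = 3.768 × 10^-23 cm³, so a = 3.353 × 10^-8 cm = 335.3 pm.
Atoms touch along the cell edge, so a = 2r, so r = 0.5000 × a = 168 pm.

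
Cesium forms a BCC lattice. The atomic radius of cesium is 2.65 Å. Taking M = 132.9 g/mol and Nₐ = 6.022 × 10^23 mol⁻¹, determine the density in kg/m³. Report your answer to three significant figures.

In a BCC lattice, atoms touch along the body diagonal, so √3·a = 4r, giving a = 6.120 Å = 6.120 × 10^-8 cm.
With Z = 2, ρ = Z·M/(N_A·a³) = 2 × 132.9 / (6.022 × 10²³ × 2.292 × 10^-22) = 1.926 g/cm³ = 1930 kg/m³.

1930 kg/m³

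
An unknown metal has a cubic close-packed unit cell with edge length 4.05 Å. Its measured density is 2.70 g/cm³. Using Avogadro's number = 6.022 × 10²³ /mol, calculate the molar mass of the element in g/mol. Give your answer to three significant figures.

27.0 g/mol

An FCC cell has Z = 4 atoms; a = 4.050 × 10^-8 cm.
M = ρ·N_A·a³/Z = 2.70 × 6.022 × 10²³ × 6.643 × 10^-23 / 4 = 27.0 g/mol.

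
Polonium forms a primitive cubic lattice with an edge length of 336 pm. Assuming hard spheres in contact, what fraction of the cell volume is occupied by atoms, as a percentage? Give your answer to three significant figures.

In a simple cubic lattice atoms touch along the cell edge, so a = 2r, so r = 0.5000a = 168.0 pm.
Packing fraction = Z·(4/3)πr³ / a³ = 1 × (4/3)π × (168.0)³ / (336)³ = 0.5236 = 52.4%.

52.4%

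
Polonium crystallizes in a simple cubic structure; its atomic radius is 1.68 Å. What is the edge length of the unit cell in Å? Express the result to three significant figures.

In a simple cubic lattice, atoms touch along the cell edge, so a = 2r.
a = 2r = 2 × 1.68 = 3.36 Å.

3.36 Å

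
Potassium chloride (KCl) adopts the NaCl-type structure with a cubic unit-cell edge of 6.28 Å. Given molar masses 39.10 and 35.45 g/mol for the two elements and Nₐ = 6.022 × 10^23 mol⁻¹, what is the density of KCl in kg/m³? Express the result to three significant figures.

The NaCl-type structure contains Z = 4 formula units per cell; M(KCl) = 39.10 + 35.45 = 74.55 g/mol.
a³ = (6.280 × 10^-8 cm)³ = 2.477 × 10^-22 cm³.
ρ = 4 × 74.55 / (6.022 × 10²³ × 2.477 × 10^-22) = 1.999 g/cm³ = 2000 kg/m³.

2000 kg/m³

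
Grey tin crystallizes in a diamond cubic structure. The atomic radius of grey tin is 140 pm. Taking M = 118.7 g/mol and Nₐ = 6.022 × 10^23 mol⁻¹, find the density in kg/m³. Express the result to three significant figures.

5830 kg/m³

In a diamond cubic lattice, nearest neighbors lie along the body diagonal with √3·a = 8r, giving a = 646.6 pm = 6.466 × 10^-8 cm.
With Z = 8, ρ = Z·M/(N_A·a³) = 8 × 118.7 / (6.022 × 10²³ × 2.704 × 10^-22) = 5.832 g/cm³ = 5830 kg/m³.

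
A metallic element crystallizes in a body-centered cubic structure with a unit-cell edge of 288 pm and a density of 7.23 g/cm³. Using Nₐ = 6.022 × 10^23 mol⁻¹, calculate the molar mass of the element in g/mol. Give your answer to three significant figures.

A BCC cell has Z = 2 atoms; a = 2.880 × 10^-8 cm.
M = ρ·N_A·a³/Z = 7.23 × 6.022 × 10²³ × 2.389 × 10^-23 / 2 = 52.0 g/mol.

52.0 g/mol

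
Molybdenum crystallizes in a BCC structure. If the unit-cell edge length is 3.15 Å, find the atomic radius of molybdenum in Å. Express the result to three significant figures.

In a BCC lattice, atoms touch along the body diagonal, so √3·a = 4r.
r = √3·a/4 = 1.7321 × 3.15 / 4 = 1.36 Å.

1.36 Å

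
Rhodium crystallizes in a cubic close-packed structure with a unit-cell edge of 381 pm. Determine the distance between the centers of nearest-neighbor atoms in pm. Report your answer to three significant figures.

269 pm

In an FCC structure, atoms touch along the face diagonal, so √2·a = 4r; the nearest-neighbor distance equals 2r = 0.7071·a.
d = 0.7071 × 381 = 269 pm.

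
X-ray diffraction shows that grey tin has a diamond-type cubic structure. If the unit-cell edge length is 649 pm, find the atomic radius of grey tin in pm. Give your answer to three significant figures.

In a diamond cubic lattice, nearest neighbors lie along the body diagonal with √3·a = 8r.
r = √3·a/8 = 1.7321 × 649 / 8 = 141 pm.

141 pm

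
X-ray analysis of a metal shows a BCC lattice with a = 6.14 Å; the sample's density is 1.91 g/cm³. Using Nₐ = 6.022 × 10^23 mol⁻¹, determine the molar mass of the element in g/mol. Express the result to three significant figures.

A BCC cell has Z = 2 atoms; a = 6.140 × 10^-8 cm.
M = ρ·N_A·a³/Z = 1.91 × 6.022 × 10²³ × 2.315 × 10^-22 / 2 = 133 g/mol.

133 g/mol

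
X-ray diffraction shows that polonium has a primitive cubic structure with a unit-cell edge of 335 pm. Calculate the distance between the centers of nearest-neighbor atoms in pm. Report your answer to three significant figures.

335 pm

In a simple cubic structure, atoms touch along the cell edge, so a = 2r; the nearest-neighbor distance equals 2r = 1.000·a.
d = 1.000 × 335 = 335 pm.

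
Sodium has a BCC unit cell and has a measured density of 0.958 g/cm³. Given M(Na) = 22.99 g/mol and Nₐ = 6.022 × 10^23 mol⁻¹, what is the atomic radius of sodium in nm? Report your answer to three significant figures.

0.186 nm

For a BCC cell (Z = 2), a³ = Z·M/(N_A·ρ) = 2 × 22.99 / (6.022 × 10²³ × 0.9580) = 7.970 × 10^-23 cm³, so a = 4.303 × 10^-8 cm = 0.4303 nm.
Atoms touch along the body diagonal, so √3·a = 4r, so r = 0.4330 × a = 0.186 nm.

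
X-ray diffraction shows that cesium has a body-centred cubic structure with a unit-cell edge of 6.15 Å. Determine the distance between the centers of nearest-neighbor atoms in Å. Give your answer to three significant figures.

5.33 Å

In a BCC structure, atoms touch along the body diagonal, so √3·a = 4r; the nearest-neighbor distance equals 2r = 0.8660·a.
d = 0.8660 × 6.15 = 5.33 Å.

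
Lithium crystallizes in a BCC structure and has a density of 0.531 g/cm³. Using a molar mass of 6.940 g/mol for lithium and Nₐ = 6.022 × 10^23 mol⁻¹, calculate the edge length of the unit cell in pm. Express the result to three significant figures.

351 pm

With Z = 2 atoms per BCC cell, a³ = Z·M/(N_A·ρ) = 2 × 6.940 / (6.022 × 10²³ × 0.5310 g/cm³) = 4.341 × 10^-23 cm³.
a = (4.341 × 10^-23)^(1/3) = 3.514 × 10^-8 cm = 351 pm.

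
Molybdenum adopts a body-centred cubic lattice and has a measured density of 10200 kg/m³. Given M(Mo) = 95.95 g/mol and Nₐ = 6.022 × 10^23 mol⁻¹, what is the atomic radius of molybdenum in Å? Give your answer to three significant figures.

1.36 Å

For a BCC cell (Z = 2), a³ = Z·M/(N_A·ρ) = 2 × 95.95 / (6.022 × 10²³ × 10.20) = 3.124 × 10^-23 cm³, so a = 3.150 × 10^-8 cm = 3.150 Å.
Atoms touch along the body diagonal, so √3·a = 4r, so r = 0.4330 × a = 1.36 Å.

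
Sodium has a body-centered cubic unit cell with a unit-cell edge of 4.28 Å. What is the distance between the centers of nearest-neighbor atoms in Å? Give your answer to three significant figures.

3.71 Å

In a BCC structure, atoms touch along the body diagonal, so √3·a = 4r; the nearest-neighbor distance equals 2r = 0.8660·a.
d = 0.8660 × 4.28 = 3.71 Å.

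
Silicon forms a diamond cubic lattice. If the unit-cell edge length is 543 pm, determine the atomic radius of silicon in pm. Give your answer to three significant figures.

In a diamond cubic lattice, nearest neighbors lie along the body diagonal with √3·a = 8r.
r = √3·a/8 = 1.7321 × 543 / 8 = 118 pm.

118 pm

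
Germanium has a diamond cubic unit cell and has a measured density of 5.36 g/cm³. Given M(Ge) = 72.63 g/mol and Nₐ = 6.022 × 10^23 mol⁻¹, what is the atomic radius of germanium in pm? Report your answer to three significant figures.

For a diamond cubic cell (Z = 8), a³ = Z·M/(N_A·ρ) = 8 × 72.63 / (6.022 × 10²³ × 5.360) = 1.800 × 10^-22 cm³, so a = 5.646 × 10^-8 cm = 564.6 pm.
Nearest neighbors lie along the body diagonal with √3·a = 8r, so r = 0.2165 × a = 122 pm.

122 pm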